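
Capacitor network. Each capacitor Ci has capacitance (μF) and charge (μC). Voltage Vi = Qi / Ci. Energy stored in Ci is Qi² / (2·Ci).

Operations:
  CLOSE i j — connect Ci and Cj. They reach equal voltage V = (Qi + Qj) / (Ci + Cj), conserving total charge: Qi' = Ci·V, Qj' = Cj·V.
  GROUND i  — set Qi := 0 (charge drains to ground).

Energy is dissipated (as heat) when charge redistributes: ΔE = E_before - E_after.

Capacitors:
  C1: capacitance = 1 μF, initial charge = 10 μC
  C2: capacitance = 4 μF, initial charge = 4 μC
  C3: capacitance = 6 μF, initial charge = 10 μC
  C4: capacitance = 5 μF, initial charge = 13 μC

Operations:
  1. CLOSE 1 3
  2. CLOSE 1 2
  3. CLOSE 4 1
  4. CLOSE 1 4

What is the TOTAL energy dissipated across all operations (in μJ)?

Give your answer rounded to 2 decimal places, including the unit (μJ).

Answer: 31.77 μJ

Derivation:
Initial: C1(1μF, Q=10μC, V=10.00V), C2(4μF, Q=4μC, V=1.00V), C3(6μF, Q=10μC, V=1.67V), C4(5μF, Q=13μC, V=2.60V)
Op 1: CLOSE 1-3: Q_total=20.00, C_total=7.00, V=2.86; Q1=2.86, Q3=17.14; dissipated=29.762
Op 2: CLOSE 1-2: Q_total=6.86, C_total=5.00, V=1.37; Q1=1.37, Q2=5.49; dissipated=1.380
Op 3: CLOSE 4-1: Q_total=14.37, C_total=6.00, V=2.40; Q4=11.98, Q1=2.40; dissipated=0.629
Op 4: CLOSE 1-4: Q_total=14.37, C_total=6.00, V=2.40; Q1=2.40, Q4=11.98; dissipated=0.000
Total dissipated: 31.770 μJ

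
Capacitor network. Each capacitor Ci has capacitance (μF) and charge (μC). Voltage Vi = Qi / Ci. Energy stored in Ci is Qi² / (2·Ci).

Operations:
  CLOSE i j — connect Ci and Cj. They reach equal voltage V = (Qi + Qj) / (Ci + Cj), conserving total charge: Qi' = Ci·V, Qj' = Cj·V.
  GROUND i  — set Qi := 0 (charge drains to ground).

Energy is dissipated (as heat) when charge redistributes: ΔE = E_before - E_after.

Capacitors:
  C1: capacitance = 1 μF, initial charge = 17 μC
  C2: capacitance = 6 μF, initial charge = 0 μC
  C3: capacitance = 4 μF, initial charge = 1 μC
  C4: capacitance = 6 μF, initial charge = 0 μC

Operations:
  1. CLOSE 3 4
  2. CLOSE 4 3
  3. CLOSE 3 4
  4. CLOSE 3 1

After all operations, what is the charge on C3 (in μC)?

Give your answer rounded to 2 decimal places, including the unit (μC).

Initial: C1(1μF, Q=17μC, V=17.00V), C2(6μF, Q=0μC, V=0.00V), C3(4μF, Q=1μC, V=0.25V), C4(6μF, Q=0μC, V=0.00V)
Op 1: CLOSE 3-4: Q_total=1.00, C_total=10.00, V=0.10; Q3=0.40, Q4=0.60; dissipated=0.075
Op 2: CLOSE 4-3: Q_total=1.00, C_total=10.00, V=0.10; Q4=0.60, Q3=0.40; dissipated=0.000
Op 3: CLOSE 3-4: Q_total=1.00, C_total=10.00, V=0.10; Q3=0.40, Q4=0.60; dissipated=0.000
Op 4: CLOSE 3-1: Q_total=17.40, C_total=5.00, V=3.48; Q3=13.92, Q1=3.48; dissipated=114.244
Final charges: Q1=3.48, Q2=0.00, Q3=13.92, Q4=0.60

Answer: 13.92 μC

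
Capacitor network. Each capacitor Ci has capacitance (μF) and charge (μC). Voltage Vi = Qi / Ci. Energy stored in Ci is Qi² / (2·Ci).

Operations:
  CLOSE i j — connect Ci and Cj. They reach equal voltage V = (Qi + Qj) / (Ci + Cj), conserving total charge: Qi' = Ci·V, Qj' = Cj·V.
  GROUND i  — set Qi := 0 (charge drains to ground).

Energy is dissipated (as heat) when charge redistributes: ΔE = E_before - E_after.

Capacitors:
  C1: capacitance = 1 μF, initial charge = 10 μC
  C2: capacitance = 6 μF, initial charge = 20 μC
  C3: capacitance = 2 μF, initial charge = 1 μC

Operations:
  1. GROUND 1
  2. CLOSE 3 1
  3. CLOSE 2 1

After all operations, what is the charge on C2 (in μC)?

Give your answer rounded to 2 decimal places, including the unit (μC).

Answer: 17.43 μC

Derivation:
Initial: C1(1μF, Q=10μC, V=10.00V), C2(6μF, Q=20μC, V=3.33V), C3(2μF, Q=1μC, V=0.50V)
Op 1: GROUND 1: Q1=0; energy lost=50.000
Op 2: CLOSE 3-1: Q_total=1.00, C_total=3.00, V=0.33; Q3=0.67, Q1=0.33; dissipated=0.083
Op 3: CLOSE 2-1: Q_total=20.33, C_total=7.00, V=2.90; Q2=17.43, Q1=2.90; dissipated=3.857
Final charges: Q1=2.90, Q2=17.43, Q3=0.67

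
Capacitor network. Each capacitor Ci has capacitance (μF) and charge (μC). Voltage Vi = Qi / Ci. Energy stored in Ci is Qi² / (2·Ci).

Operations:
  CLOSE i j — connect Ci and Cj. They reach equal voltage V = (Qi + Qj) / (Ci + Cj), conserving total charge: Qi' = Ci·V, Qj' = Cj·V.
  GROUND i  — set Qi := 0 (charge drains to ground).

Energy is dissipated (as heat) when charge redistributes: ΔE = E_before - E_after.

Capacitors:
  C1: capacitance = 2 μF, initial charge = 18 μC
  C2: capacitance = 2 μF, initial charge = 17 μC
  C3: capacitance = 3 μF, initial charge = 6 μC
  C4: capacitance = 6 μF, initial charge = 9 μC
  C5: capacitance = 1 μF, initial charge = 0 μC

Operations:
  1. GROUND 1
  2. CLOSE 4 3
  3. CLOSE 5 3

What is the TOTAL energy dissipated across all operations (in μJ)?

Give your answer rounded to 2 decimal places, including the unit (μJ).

Initial: C1(2μF, Q=18μC, V=9.00V), C2(2μF, Q=17μC, V=8.50V), C3(3μF, Q=6μC, V=2.00V), C4(6μF, Q=9μC, V=1.50V), C5(1μF, Q=0μC, V=0.00V)
Op 1: GROUND 1: Q1=0; energy lost=81.000
Op 2: CLOSE 4-3: Q_total=15.00, C_total=9.00, V=1.67; Q4=10.00, Q3=5.00; dissipated=0.250
Op 3: CLOSE 5-3: Q_total=5.00, C_total=4.00, V=1.25; Q5=1.25, Q3=3.75; dissipated=1.042
Total dissipated: 82.292 μJ

Answer: 82.29 μJ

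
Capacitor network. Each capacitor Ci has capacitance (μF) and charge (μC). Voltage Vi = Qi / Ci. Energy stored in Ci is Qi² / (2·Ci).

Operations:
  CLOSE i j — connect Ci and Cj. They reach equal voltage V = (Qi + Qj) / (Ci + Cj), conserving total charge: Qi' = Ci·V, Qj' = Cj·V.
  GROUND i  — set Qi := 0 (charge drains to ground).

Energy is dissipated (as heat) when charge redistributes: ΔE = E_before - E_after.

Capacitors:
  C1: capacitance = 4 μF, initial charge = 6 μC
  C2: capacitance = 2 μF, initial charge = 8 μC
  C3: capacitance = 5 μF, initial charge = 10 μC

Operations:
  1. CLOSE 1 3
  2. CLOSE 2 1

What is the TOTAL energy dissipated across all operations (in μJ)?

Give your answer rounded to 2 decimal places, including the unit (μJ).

Initial: C1(4μF, Q=6μC, V=1.50V), C2(2μF, Q=8μC, V=4.00V), C3(5μF, Q=10μC, V=2.00V)
Op 1: CLOSE 1-3: Q_total=16.00, C_total=9.00, V=1.78; Q1=7.11, Q3=8.89; dissipated=0.278
Op 2: CLOSE 2-1: Q_total=15.11, C_total=6.00, V=2.52; Q2=5.04, Q1=10.07; dissipated=3.292
Total dissipated: 3.570 μJ

Answer: 3.57 μJ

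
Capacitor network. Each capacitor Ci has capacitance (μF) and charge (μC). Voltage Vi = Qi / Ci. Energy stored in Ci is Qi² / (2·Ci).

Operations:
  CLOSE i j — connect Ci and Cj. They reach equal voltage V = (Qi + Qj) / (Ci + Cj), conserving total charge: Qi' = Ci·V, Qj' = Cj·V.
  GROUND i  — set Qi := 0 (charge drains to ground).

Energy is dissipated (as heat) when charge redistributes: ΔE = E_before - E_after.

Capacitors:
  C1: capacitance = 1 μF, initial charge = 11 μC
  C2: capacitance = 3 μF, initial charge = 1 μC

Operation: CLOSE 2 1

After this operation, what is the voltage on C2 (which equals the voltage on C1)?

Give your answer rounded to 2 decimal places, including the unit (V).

Answer: 3.00 V

Derivation:
Initial: C1(1μF, Q=11μC, V=11.00V), C2(3μF, Q=1μC, V=0.33V)
Op 1: CLOSE 2-1: Q_total=12.00, C_total=4.00, V=3.00; Q2=9.00, Q1=3.00; dissipated=42.667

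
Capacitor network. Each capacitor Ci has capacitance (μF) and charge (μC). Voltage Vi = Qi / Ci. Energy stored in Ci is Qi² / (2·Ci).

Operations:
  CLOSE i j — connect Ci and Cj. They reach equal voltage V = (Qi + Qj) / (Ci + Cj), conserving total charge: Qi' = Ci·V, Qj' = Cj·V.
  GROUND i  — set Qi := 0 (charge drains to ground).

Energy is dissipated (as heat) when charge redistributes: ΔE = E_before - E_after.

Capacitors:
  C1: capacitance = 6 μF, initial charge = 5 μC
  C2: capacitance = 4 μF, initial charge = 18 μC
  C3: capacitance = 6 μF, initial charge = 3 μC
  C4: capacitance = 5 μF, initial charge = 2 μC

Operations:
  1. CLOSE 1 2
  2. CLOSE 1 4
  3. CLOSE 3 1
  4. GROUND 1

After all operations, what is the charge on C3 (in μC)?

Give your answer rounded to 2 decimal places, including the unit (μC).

Answer: 5.81 μC

Derivation:
Initial: C1(6μF, Q=5μC, V=0.83V), C2(4μF, Q=18μC, V=4.50V), C3(6μF, Q=3μC, V=0.50V), C4(5μF, Q=2μC, V=0.40V)
Op 1: CLOSE 1-2: Q_total=23.00, C_total=10.00, V=2.30; Q1=13.80, Q2=9.20; dissipated=16.133
Op 2: CLOSE 1-4: Q_total=15.80, C_total=11.00, V=1.44; Q1=8.62, Q4=7.18; dissipated=4.923
Op 3: CLOSE 3-1: Q_total=11.62, C_total=12.00, V=0.97; Q3=5.81, Q1=5.81; dissipated=1.315
Op 4: GROUND 1: Q1=0; energy lost=2.812
Final charges: Q1=0.00, Q2=9.20, Q3=5.81, Q4=7.18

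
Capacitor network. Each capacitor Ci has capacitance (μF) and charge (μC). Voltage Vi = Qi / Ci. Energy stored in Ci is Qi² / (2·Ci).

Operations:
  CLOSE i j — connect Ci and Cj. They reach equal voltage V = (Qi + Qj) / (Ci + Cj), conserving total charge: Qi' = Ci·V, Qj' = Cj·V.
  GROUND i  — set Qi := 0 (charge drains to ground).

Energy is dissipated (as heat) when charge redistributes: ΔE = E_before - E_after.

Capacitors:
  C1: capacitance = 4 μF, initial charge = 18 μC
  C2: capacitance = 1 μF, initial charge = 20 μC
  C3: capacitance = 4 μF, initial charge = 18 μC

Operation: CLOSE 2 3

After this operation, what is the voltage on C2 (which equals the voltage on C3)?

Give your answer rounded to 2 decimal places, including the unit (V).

Initial: C1(4μF, Q=18μC, V=4.50V), C2(1μF, Q=20μC, V=20.00V), C3(4μF, Q=18μC, V=4.50V)
Op 1: CLOSE 2-3: Q_total=38.00, C_total=5.00, V=7.60; Q2=7.60, Q3=30.40; dissipated=96.100

Answer: 7.60 V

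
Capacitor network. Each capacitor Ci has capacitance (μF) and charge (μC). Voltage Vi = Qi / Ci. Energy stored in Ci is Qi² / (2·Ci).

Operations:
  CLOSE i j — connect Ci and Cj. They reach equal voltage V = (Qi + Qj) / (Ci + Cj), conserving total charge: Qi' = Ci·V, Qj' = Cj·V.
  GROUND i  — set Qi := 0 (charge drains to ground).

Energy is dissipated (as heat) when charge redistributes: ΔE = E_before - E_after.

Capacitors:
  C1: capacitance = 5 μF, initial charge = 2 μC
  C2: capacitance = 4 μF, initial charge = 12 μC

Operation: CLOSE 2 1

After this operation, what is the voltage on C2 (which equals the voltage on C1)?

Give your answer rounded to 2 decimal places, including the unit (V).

Answer: 1.56 V

Derivation:
Initial: C1(5μF, Q=2μC, V=0.40V), C2(4μF, Q=12μC, V=3.00V)
Op 1: CLOSE 2-1: Q_total=14.00, C_total=9.00, V=1.56; Q2=6.22, Q1=7.78; dissipated=7.511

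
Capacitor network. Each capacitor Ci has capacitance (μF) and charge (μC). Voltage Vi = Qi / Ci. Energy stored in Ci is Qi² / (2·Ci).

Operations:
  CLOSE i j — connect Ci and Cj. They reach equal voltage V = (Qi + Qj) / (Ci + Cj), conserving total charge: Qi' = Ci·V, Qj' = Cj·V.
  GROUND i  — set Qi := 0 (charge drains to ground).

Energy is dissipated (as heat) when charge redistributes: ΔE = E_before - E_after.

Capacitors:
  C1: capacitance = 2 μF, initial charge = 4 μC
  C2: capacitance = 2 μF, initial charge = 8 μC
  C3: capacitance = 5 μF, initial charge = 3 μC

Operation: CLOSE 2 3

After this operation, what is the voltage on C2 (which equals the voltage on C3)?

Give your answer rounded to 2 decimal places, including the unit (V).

Initial: C1(2μF, Q=4μC, V=2.00V), C2(2μF, Q=8μC, V=4.00V), C3(5μF, Q=3μC, V=0.60V)
Op 1: CLOSE 2-3: Q_total=11.00, C_total=7.00, V=1.57; Q2=3.14, Q3=7.86; dissipated=8.257

Answer: 1.57 V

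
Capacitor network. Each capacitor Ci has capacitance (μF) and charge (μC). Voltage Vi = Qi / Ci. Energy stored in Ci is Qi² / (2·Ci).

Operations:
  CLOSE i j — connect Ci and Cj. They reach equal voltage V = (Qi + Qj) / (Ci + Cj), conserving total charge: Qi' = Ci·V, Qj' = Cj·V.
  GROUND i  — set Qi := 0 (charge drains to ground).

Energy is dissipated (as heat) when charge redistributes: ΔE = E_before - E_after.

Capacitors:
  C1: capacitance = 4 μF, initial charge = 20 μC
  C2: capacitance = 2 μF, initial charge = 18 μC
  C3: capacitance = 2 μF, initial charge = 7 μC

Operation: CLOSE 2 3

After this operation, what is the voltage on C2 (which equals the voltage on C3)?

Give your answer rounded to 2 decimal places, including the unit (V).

Answer: 6.25 V

Derivation:
Initial: C1(4μF, Q=20μC, V=5.00V), C2(2μF, Q=18μC, V=9.00V), C3(2μF, Q=7μC, V=3.50V)
Op 1: CLOSE 2-3: Q_total=25.00, C_total=4.00, V=6.25; Q2=12.50, Q3=12.50; dissipated=15.125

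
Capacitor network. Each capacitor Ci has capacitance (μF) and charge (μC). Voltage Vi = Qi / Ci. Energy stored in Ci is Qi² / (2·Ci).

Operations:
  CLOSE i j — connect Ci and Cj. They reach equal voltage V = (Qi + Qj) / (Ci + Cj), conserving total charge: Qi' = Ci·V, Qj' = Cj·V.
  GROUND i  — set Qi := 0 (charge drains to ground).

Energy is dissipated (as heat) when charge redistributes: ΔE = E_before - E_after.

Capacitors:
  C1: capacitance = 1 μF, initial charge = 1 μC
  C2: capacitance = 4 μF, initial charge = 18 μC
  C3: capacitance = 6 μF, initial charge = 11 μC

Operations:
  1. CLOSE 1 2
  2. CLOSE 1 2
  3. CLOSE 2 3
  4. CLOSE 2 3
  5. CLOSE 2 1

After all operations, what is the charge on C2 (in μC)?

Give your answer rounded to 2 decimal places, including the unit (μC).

Answer: 11.42 μC

Derivation:
Initial: C1(1μF, Q=1μC, V=1.00V), C2(4μF, Q=18μC, V=4.50V), C3(6μF, Q=11μC, V=1.83V)
Op 1: CLOSE 1-2: Q_total=19.00, C_total=5.00, V=3.80; Q1=3.80, Q2=15.20; dissipated=4.900
Op 2: CLOSE 1-2: Q_total=19.00, C_total=5.00, V=3.80; Q1=3.80, Q2=15.20; dissipated=0.000
Op 3: CLOSE 2-3: Q_total=26.20, C_total=10.00, V=2.62; Q2=10.48, Q3=15.72; dissipated=4.641
Op 4: CLOSE 2-3: Q_total=26.20, C_total=10.00, V=2.62; Q2=10.48, Q3=15.72; dissipated=0.000
Op 5: CLOSE 2-1: Q_total=14.28, C_total=5.00, V=2.86; Q2=11.42, Q1=2.86; dissipated=0.557
Final charges: Q1=2.86, Q2=11.42, Q3=15.72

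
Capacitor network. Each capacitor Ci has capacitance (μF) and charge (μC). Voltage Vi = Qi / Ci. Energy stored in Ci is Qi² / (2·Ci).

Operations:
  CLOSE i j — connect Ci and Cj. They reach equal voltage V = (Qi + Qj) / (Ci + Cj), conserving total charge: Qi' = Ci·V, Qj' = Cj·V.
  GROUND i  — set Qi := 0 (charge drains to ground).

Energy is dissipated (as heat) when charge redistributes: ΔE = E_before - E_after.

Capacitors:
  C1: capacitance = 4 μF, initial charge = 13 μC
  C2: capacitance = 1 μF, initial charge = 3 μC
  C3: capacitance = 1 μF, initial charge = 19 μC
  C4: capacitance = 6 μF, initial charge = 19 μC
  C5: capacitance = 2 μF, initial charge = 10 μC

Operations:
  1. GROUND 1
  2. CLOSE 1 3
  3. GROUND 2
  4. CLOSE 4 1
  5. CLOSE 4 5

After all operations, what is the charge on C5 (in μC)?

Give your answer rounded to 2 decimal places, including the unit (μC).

Answer: 7.63 μC

Derivation:
Initial: C1(4μF, Q=13μC, V=3.25V), C2(1μF, Q=3μC, V=3.00V), C3(1μF, Q=19μC, V=19.00V), C4(6μF, Q=19μC, V=3.17V), C5(2μF, Q=10μC, V=5.00V)
Op 1: GROUND 1: Q1=0; energy lost=21.125
Op 2: CLOSE 1-3: Q_total=19.00, C_total=5.00, V=3.80; Q1=15.20, Q3=3.80; dissipated=144.400
Op 3: GROUND 2: Q2=0; energy lost=4.500
Op 4: CLOSE 4-1: Q_total=34.20, C_total=10.00, V=3.42; Q4=20.52, Q1=13.68; dissipated=0.481
Op 5: CLOSE 4-5: Q_total=30.52, C_total=8.00, V=3.81; Q4=22.89, Q5=7.63; dissipated=1.872
Final charges: Q1=13.68, Q2=0.00, Q3=3.80, Q4=22.89, Q5=7.63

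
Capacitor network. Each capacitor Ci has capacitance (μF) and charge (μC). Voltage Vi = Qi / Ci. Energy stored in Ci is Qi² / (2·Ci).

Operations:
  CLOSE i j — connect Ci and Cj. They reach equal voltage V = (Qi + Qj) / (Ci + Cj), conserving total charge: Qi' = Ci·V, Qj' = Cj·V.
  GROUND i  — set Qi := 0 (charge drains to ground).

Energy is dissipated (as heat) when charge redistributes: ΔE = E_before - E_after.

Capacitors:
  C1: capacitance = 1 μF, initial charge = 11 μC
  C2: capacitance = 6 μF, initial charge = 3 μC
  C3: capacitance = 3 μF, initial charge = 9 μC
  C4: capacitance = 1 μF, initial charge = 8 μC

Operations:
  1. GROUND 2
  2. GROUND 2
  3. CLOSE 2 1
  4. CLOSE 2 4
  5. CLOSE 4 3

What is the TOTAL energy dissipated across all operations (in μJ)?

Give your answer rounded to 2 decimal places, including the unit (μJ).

Answer: 70.42 μJ

Derivation:
Initial: C1(1μF, Q=11μC, V=11.00V), C2(6μF, Q=3μC, V=0.50V), C3(3μF, Q=9μC, V=3.00V), C4(1μF, Q=8μC, V=8.00V)
Op 1: GROUND 2: Q2=0; energy lost=0.750
Op 2: GROUND 2: Q2=0; energy lost=0.000
Op 3: CLOSE 2-1: Q_total=11.00, C_total=7.00, V=1.57; Q2=9.43, Q1=1.57; dissipated=51.857
Op 4: CLOSE 2-4: Q_total=17.43, C_total=7.00, V=2.49; Q2=14.94, Q4=2.49; dissipated=17.711
Op 5: CLOSE 4-3: Q_total=11.49, C_total=4.00, V=2.87; Q4=2.87, Q3=8.62; dissipated=0.098
Total dissipated: 70.416 μJ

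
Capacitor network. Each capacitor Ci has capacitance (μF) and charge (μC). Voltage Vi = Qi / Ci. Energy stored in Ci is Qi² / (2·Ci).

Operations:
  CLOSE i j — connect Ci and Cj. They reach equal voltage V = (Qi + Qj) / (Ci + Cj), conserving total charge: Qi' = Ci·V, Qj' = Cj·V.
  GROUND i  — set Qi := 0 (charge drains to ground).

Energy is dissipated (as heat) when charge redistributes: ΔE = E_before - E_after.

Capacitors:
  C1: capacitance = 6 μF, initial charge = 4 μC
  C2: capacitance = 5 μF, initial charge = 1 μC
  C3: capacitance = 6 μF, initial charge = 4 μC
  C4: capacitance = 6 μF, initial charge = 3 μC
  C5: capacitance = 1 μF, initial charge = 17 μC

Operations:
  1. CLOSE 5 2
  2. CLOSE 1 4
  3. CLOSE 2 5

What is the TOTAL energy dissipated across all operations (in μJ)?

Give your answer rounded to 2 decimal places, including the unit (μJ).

Initial: C1(6μF, Q=4μC, V=0.67V), C2(5μF, Q=1μC, V=0.20V), C3(6μF, Q=4μC, V=0.67V), C4(6μF, Q=3μC, V=0.50V), C5(1μF, Q=17μC, V=17.00V)
Op 1: CLOSE 5-2: Q_total=18.00, C_total=6.00, V=3.00; Q5=3.00, Q2=15.00; dissipated=117.600
Op 2: CLOSE 1-4: Q_total=7.00, C_total=12.00, V=0.58; Q1=3.50, Q4=3.50; dissipated=0.042
Op 3: CLOSE 2-5: Q_total=18.00, C_total=6.00, V=3.00; Q2=15.00, Q5=3.00; dissipated=0.000
Total dissipated: 117.642 μJ

Answer: 117.64 μJ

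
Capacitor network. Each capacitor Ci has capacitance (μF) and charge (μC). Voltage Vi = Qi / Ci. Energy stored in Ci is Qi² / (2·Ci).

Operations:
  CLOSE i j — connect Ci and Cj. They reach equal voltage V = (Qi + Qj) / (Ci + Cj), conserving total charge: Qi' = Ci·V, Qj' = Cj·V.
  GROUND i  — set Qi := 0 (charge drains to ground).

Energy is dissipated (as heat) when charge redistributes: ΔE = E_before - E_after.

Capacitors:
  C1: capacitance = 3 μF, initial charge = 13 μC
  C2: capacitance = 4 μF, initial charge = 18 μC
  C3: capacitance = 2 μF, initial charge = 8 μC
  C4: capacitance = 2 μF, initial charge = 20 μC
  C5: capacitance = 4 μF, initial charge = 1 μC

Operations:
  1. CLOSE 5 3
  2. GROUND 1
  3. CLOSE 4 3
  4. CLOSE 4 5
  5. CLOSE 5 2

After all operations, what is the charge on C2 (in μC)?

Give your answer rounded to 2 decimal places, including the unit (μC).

Initial: C1(3μF, Q=13μC, V=4.33V), C2(4μF, Q=18μC, V=4.50V), C3(2μF, Q=8μC, V=4.00V), C4(2μF, Q=20μC, V=10.00V), C5(4μF, Q=1μC, V=0.25V)
Op 1: CLOSE 5-3: Q_total=9.00, C_total=6.00, V=1.50; Q5=6.00, Q3=3.00; dissipated=9.375
Op 2: GROUND 1: Q1=0; energy lost=28.167
Op 3: CLOSE 4-3: Q_total=23.00, C_total=4.00, V=5.75; Q4=11.50, Q3=11.50; dissipated=36.125
Op 4: CLOSE 4-5: Q_total=17.50, C_total=6.00, V=2.92; Q4=5.83, Q5=11.67; dissipated=12.042
Op 5: CLOSE 5-2: Q_total=29.67, C_total=8.00, V=3.71; Q5=14.83, Q2=14.83; dissipated=2.507
Final charges: Q1=0.00, Q2=14.83, Q3=11.50, Q4=5.83, Q5=14.83

Answer: 14.83 μC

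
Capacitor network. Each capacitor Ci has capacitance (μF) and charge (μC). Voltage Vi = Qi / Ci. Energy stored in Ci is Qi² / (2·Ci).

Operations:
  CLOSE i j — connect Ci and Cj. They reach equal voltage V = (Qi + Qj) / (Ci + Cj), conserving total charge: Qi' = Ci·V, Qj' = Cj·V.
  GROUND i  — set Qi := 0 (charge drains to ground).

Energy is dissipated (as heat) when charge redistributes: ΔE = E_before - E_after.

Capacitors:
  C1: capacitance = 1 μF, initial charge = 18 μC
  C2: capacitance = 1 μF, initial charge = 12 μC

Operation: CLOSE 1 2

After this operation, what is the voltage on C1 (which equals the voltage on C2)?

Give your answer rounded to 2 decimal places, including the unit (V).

Answer: 15.00 V

Derivation:
Initial: C1(1μF, Q=18μC, V=18.00V), C2(1μF, Q=12μC, V=12.00V)
Op 1: CLOSE 1-2: Q_total=30.00, C_total=2.00, V=15.00; Q1=15.00, Q2=15.00; dissipated=9.000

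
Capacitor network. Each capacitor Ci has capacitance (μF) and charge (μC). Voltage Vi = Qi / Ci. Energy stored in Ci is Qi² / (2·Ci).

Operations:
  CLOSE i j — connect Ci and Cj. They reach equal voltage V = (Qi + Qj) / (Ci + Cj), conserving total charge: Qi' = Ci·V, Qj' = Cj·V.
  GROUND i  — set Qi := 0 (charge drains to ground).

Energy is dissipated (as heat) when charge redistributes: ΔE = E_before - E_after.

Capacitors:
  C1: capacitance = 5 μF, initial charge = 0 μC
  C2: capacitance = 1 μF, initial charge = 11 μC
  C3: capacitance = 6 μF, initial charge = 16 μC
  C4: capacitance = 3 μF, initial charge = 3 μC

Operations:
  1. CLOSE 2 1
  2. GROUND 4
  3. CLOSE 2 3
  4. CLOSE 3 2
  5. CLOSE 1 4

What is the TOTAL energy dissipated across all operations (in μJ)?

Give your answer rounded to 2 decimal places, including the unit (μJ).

Answer: 55.37 μJ

Derivation:
Initial: C1(5μF, Q=0μC, V=0.00V), C2(1μF, Q=11μC, V=11.00V), C3(6μF, Q=16μC, V=2.67V), C4(3μF, Q=3μC, V=1.00V)
Op 1: CLOSE 2-1: Q_total=11.00, C_total=6.00, V=1.83; Q2=1.83, Q1=9.17; dissipated=50.417
Op 2: GROUND 4: Q4=0; energy lost=1.500
Op 3: CLOSE 2-3: Q_total=17.83, C_total=7.00, V=2.55; Q2=2.55, Q3=15.29; dissipated=0.298
Op 4: CLOSE 3-2: Q_total=17.83, C_total=7.00, V=2.55; Q3=15.29, Q2=2.55; dissipated=0.000
Op 5: CLOSE 1-4: Q_total=9.17, C_total=8.00, V=1.15; Q1=5.73, Q4=3.44; dissipated=3.151
Total dissipated: 55.365 μJ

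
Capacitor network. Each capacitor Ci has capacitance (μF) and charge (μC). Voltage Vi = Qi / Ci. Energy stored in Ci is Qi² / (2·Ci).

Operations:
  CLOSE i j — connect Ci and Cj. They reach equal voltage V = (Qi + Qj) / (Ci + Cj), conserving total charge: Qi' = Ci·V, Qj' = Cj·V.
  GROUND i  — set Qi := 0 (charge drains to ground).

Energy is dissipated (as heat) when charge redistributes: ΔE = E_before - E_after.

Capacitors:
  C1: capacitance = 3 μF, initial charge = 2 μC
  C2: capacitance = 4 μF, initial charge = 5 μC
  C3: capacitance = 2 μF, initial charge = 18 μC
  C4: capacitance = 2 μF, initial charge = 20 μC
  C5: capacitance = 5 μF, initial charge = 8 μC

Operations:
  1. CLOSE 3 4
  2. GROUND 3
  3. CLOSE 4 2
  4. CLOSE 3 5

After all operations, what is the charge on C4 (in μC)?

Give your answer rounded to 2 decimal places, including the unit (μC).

Answer: 8.00 μC

Derivation:
Initial: C1(3μF, Q=2μC, V=0.67V), C2(4μF, Q=5μC, V=1.25V), C3(2μF, Q=18μC, V=9.00V), C4(2μF, Q=20μC, V=10.00V), C5(5μF, Q=8μC, V=1.60V)
Op 1: CLOSE 3-4: Q_total=38.00, C_total=4.00, V=9.50; Q3=19.00, Q4=19.00; dissipated=0.500
Op 2: GROUND 3: Q3=0; energy lost=90.250
Op 3: CLOSE 4-2: Q_total=24.00, C_total=6.00, V=4.00; Q4=8.00, Q2=16.00; dissipated=45.375
Op 4: CLOSE 3-5: Q_total=8.00, C_total=7.00, V=1.14; Q3=2.29, Q5=5.71; dissipated=1.829
Final charges: Q1=2.00, Q2=16.00, Q3=2.29, Q4=8.00, Q5=5.71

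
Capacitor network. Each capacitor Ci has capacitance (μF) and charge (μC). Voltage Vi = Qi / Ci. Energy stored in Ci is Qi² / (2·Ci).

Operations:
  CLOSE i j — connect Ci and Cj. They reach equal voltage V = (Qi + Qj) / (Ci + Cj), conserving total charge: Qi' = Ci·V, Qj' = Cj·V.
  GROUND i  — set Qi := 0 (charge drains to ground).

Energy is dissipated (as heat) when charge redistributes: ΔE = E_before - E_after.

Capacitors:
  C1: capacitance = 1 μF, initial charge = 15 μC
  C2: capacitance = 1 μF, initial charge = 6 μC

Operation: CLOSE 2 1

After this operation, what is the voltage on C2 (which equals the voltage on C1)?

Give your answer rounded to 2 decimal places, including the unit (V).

Initial: C1(1μF, Q=15μC, V=15.00V), C2(1μF, Q=6μC, V=6.00V)
Op 1: CLOSE 2-1: Q_total=21.00, C_total=2.00, V=10.50; Q2=10.50, Q1=10.50; dissipated=20.250

Answer: 10.50 V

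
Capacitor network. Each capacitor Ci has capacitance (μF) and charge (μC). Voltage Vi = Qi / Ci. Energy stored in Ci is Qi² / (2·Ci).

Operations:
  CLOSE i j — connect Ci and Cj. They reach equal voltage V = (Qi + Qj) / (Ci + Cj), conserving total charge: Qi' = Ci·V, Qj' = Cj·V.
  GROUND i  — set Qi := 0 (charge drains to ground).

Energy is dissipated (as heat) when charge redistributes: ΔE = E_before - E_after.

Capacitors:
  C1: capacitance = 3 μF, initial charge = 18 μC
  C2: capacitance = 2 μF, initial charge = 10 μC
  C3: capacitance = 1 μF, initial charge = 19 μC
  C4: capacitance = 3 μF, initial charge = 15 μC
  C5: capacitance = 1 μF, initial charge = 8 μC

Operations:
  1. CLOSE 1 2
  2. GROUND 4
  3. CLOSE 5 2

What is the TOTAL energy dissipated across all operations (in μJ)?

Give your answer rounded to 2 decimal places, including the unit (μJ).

Initial: C1(3μF, Q=18μC, V=6.00V), C2(2μF, Q=10μC, V=5.00V), C3(1μF, Q=19μC, V=19.00V), C4(3μF, Q=15μC, V=5.00V), C5(1μF, Q=8μC, V=8.00V)
Op 1: CLOSE 1-2: Q_total=28.00, C_total=5.00, V=5.60; Q1=16.80, Q2=11.20; dissipated=0.600
Op 2: GROUND 4: Q4=0; energy lost=37.500
Op 3: CLOSE 5-2: Q_total=19.20, C_total=3.00, V=6.40; Q5=6.40, Q2=12.80; dissipated=1.920
Total dissipated: 40.020 μJ

Answer: 40.02 μJ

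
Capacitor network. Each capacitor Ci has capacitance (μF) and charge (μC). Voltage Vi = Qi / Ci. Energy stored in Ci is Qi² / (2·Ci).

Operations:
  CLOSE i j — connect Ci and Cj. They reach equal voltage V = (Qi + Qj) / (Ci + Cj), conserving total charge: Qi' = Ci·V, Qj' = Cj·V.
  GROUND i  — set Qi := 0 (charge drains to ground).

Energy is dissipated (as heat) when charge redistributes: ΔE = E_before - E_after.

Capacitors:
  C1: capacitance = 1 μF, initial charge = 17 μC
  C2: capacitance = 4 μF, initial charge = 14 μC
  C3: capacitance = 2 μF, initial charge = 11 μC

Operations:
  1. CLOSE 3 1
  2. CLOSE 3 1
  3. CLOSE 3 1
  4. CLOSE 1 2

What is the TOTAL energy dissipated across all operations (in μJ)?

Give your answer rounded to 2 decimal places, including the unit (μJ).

Initial: C1(1μF, Q=17μC, V=17.00V), C2(4μF, Q=14μC, V=3.50V), C3(2μF, Q=11μC, V=5.50V)
Op 1: CLOSE 3-1: Q_total=28.00, C_total=3.00, V=9.33; Q3=18.67, Q1=9.33; dissipated=44.083
Op 2: CLOSE 3-1: Q_total=28.00, C_total=3.00, V=9.33; Q3=18.67, Q1=9.33; dissipated=0.000
Op 3: CLOSE 3-1: Q_total=28.00, C_total=3.00, V=9.33; Q3=18.67, Q1=9.33; dissipated=0.000
Op 4: CLOSE 1-2: Q_total=23.33, C_total=5.00, V=4.67; Q1=4.67, Q2=18.67; dissipated=13.611
Total dissipated: 57.694 μJ

Answer: 57.69 μJ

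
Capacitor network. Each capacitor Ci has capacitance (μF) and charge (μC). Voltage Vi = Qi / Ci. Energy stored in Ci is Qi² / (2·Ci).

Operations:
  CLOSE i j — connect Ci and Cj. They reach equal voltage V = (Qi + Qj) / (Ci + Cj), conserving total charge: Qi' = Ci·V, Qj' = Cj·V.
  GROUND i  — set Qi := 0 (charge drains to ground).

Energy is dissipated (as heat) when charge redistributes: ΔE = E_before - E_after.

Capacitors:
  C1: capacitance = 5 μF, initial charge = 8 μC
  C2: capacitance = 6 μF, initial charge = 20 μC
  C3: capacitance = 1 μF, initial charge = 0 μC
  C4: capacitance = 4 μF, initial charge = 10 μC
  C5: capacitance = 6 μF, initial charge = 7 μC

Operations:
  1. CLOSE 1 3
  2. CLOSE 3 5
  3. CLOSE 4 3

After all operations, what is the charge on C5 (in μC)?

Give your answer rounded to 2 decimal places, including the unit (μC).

Answer: 7.14 μC

Derivation:
Initial: C1(5μF, Q=8μC, V=1.60V), C2(6μF, Q=20μC, V=3.33V), C3(1μF, Q=0μC, V=0.00V), C4(4μF, Q=10μC, V=2.50V), C5(6μF, Q=7μC, V=1.17V)
Op 1: CLOSE 1-3: Q_total=8.00, C_total=6.00, V=1.33; Q1=6.67, Q3=1.33; dissipated=1.067
Op 2: CLOSE 3-5: Q_total=8.33, C_total=7.00, V=1.19; Q3=1.19, Q5=7.14; dissipated=0.012
Op 3: CLOSE 4-3: Q_total=11.19, C_total=5.00, V=2.24; Q4=8.95, Q3=2.24; dissipated=0.686
Final charges: Q1=6.67, Q2=20.00, Q3=2.24, Q4=8.95, Q5=7.14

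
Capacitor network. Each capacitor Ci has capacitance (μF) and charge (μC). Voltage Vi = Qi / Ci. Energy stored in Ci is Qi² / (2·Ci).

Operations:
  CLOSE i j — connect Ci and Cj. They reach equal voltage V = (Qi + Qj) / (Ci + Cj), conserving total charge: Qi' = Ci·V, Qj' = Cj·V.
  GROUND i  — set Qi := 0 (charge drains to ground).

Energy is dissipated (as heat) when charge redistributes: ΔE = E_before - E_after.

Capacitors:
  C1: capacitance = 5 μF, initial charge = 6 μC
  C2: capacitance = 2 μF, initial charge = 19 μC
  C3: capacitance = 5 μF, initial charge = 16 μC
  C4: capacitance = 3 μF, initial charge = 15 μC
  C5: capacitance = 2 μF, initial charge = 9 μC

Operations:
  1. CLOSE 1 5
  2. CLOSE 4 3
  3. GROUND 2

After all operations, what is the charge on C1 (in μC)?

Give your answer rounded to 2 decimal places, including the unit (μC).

Answer: 10.71 μC

Derivation:
Initial: C1(5μF, Q=6μC, V=1.20V), C2(2μF, Q=19μC, V=9.50V), C3(5μF, Q=16μC, V=3.20V), C4(3μF, Q=15μC, V=5.00V), C5(2μF, Q=9μC, V=4.50V)
Op 1: CLOSE 1-5: Q_total=15.00, C_total=7.00, V=2.14; Q1=10.71, Q5=4.29; dissipated=7.779
Op 2: CLOSE 4-3: Q_total=31.00, C_total=8.00, V=3.88; Q4=11.62, Q3=19.38; dissipated=3.038
Op 3: GROUND 2: Q2=0; energy lost=90.250
Final charges: Q1=10.71, Q2=0.00, Q3=19.38, Q4=11.62, Q5=4.29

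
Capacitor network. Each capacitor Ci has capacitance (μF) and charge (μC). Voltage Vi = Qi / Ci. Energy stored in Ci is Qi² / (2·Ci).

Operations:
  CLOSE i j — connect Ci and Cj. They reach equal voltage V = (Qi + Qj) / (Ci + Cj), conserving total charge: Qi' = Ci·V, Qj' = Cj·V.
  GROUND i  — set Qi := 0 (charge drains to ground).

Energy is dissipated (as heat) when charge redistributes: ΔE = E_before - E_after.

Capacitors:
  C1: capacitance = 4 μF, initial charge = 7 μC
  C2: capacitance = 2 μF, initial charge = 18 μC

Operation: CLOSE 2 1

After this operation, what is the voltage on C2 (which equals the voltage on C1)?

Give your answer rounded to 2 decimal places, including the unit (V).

Answer: 4.17 V

Derivation:
Initial: C1(4μF, Q=7μC, V=1.75V), C2(2μF, Q=18μC, V=9.00V)
Op 1: CLOSE 2-1: Q_total=25.00, C_total=6.00, V=4.17; Q2=8.33, Q1=16.67; dissipated=35.042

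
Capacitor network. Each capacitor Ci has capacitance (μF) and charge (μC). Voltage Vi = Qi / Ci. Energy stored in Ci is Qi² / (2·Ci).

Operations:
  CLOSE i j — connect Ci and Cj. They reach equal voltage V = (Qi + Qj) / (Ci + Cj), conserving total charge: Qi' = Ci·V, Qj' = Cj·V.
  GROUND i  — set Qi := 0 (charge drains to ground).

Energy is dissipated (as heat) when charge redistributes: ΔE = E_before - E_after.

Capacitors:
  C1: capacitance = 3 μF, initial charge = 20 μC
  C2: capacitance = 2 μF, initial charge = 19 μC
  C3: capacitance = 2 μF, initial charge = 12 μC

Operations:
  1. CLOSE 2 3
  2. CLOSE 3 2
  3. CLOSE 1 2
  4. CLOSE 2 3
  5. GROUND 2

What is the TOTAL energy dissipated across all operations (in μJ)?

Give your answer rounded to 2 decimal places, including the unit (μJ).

Initial: C1(3μF, Q=20μC, V=6.67V), C2(2μF, Q=19μC, V=9.50V), C3(2μF, Q=12μC, V=6.00V)
Op 1: CLOSE 2-3: Q_total=31.00, C_total=4.00, V=7.75; Q2=15.50, Q3=15.50; dissipated=6.125
Op 2: CLOSE 3-2: Q_total=31.00, C_total=4.00, V=7.75; Q3=15.50, Q2=15.50; dissipated=0.000
Op 3: CLOSE 1-2: Q_total=35.50, C_total=5.00, V=7.10; Q1=21.30, Q2=14.20; dissipated=0.704
Op 4: CLOSE 2-3: Q_total=29.70, C_total=4.00, V=7.42; Q2=14.85, Q3=14.85; dissipated=0.211
Op 5: GROUND 2: Q2=0; energy lost=55.131
Total dissipated: 62.171 μJ

Answer: 62.17 μJ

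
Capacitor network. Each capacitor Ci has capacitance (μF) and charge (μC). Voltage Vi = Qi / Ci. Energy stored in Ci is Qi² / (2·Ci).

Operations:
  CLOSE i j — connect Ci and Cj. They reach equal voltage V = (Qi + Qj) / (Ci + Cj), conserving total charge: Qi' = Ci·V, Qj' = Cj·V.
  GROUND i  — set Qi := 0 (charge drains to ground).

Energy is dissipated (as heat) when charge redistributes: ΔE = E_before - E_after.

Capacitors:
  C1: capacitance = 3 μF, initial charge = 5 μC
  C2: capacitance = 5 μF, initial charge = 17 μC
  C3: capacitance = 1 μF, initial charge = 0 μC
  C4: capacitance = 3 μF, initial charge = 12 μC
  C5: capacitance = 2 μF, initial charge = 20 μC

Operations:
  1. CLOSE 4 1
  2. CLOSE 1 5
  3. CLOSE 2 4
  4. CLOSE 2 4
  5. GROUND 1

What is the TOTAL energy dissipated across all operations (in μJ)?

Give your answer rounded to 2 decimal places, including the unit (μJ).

Initial: C1(3μF, Q=5μC, V=1.67V), C2(5μF, Q=17μC, V=3.40V), C3(1μF, Q=0μC, V=0.00V), C4(3μF, Q=12μC, V=4.00V), C5(2μF, Q=20μC, V=10.00V)
Op 1: CLOSE 4-1: Q_total=17.00, C_total=6.00, V=2.83; Q4=8.50, Q1=8.50; dissipated=4.083
Op 2: CLOSE 1-5: Q_total=28.50, C_total=5.00, V=5.70; Q1=17.10, Q5=11.40; dissipated=30.817
Op 3: CLOSE 2-4: Q_total=25.50, C_total=8.00, V=3.19; Q2=15.94, Q4=9.56; dissipated=0.301
Op 4: CLOSE 2-4: Q_total=25.50, C_total=8.00, V=3.19; Q2=15.94, Q4=9.56; dissipated=0.000
Op 5: GROUND 1: Q1=0; energy lost=48.735
Total dissipated: 83.936 μJ

Answer: 83.94 μJ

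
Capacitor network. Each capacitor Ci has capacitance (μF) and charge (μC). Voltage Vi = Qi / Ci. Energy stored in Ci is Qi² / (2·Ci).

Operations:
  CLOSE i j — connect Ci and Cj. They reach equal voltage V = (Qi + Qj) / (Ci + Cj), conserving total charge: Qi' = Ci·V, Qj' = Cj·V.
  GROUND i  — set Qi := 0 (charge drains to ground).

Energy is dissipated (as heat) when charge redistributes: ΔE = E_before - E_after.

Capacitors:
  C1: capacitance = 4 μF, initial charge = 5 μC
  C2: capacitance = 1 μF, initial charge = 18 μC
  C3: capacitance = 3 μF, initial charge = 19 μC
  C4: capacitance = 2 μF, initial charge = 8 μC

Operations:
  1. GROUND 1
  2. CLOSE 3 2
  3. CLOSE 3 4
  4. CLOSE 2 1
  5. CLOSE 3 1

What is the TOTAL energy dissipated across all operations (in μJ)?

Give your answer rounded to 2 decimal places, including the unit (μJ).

Answer: 129.01 μJ

Derivation:
Initial: C1(4μF, Q=5μC, V=1.25V), C2(1μF, Q=18μC, V=18.00V), C3(3μF, Q=19μC, V=6.33V), C4(2μF, Q=8μC, V=4.00V)
Op 1: GROUND 1: Q1=0; energy lost=3.125
Op 2: CLOSE 3-2: Q_total=37.00, C_total=4.00, V=9.25; Q3=27.75, Q2=9.25; dissipated=51.042
Op 3: CLOSE 3-4: Q_total=35.75, C_total=5.00, V=7.15; Q3=21.45, Q4=14.30; dissipated=16.538
Op 4: CLOSE 2-1: Q_total=9.25, C_total=5.00, V=1.85; Q2=1.85, Q1=7.40; dissipated=34.225
Op 5: CLOSE 3-1: Q_total=28.85, C_total=7.00, V=4.12; Q3=12.36, Q1=16.49; dissipated=24.077
Total dissipated: 129.006 μJ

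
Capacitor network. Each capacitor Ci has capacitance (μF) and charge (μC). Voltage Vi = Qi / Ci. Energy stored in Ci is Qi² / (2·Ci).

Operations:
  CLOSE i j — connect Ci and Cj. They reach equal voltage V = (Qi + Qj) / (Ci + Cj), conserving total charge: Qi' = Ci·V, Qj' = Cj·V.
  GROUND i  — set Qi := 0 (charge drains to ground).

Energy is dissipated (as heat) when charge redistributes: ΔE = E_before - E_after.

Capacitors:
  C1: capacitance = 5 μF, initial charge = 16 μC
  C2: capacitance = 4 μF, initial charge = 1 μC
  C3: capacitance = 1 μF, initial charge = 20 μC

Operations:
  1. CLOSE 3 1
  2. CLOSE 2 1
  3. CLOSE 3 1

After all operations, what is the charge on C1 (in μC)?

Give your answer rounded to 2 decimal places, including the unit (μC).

Answer: 19.35 μC

Derivation:
Initial: C1(5μF, Q=16μC, V=3.20V), C2(4μF, Q=1μC, V=0.25V), C3(1μF, Q=20μC, V=20.00V)
Op 1: CLOSE 3-1: Q_total=36.00, C_total=6.00, V=6.00; Q3=6.00, Q1=30.00; dissipated=117.600
Op 2: CLOSE 2-1: Q_total=31.00, C_total=9.00, V=3.44; Q2=13.78, Q1=17.22; dissipated=36.736
Op 3: CLOSE 3-1: Q_total=23.22, C_total=6.00, V=3.87; Q3=3.87, Q1=19.35; dissipated=2.721
Final charges: Q1=19.35, Q2=13.78, Q3=3.87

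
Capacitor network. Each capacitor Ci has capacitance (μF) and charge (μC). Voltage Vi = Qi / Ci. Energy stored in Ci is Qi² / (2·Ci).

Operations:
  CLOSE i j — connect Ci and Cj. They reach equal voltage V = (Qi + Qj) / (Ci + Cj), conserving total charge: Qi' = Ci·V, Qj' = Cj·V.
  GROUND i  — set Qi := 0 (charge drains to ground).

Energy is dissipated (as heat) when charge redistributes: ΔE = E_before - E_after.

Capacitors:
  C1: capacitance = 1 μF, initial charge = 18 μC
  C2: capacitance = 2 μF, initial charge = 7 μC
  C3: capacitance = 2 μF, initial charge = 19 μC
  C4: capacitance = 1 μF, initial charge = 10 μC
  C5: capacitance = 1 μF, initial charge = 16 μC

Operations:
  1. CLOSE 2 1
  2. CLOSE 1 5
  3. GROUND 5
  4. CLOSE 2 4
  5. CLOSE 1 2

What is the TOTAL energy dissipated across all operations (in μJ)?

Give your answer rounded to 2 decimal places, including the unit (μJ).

Initial: C1(1μF, Q=18μC, V=18.00V), C2(2μF, Q=7μC, V=3.50V), C3(2μF, Q=19μC, V=9.50V), C4(1μF, Q=10μC, V=10.00V), C5(1μF, Q=16μC, V=16.00V)
Op 1: CLOSE 2-1: Q_total=25.00, C_total=3.00, V=8.33; Q2=16.67, Q1=8.33; dissipated=70.083
Op 2: CLOSE 1-5: Q_total=24.33, C_total=2.00, V=12.17; Q1=12.17, Q5=12.17; dissipated=14.694
Op 3: GROUND 5: Q5=0; energy lost=74.014
Op 4: CLOSE 2-4: Q_total=26.67, C_total=3.00, V=8.89; Q2=17.78, Q4=8.89; dissipated=0.926
Op 5: CLOSE 1-2: Q_total=29.94, C_total=3.00, V=9.98; Q1=9.98, Q2=19.96; dissipated=3.581
Total dissipated: 163.299 μJ

Answer: 163.30 μJ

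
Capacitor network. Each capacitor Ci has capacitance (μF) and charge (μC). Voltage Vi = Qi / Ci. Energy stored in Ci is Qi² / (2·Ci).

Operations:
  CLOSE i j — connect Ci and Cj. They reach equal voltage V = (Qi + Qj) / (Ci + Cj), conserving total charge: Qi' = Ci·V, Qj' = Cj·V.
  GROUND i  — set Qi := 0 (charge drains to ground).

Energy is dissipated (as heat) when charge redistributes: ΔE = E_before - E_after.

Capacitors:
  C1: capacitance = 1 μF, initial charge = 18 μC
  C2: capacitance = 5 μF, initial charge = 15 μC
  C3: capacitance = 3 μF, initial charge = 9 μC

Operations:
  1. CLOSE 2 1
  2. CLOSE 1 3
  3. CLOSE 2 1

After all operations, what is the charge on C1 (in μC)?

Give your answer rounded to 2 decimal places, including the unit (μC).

Answer: 5.19 μC

Derivation:
Initial: C1(1μF, Q=18μC, V=18.00V), C2(5μF, Q=15μC, V=3.00V), C3(3μF, Q=9μC, V=3.00V)
Op 1: CLOSE 2-1: Q_total=33.00, C_total=6.00, V=5.50; Q2=27.50, Q1=5.50; dissipated=93.750
Op 2: CLOSE 1-3: Q_total=14.50, C_total=4.00, V=3.62; Q1=3.62, Q3=10.88; dissipated=2.344
Op 3: CLOSE 2-1: Q_total=31.12, C_total=6.00, V=5.19; Q2=25.94, Q1=5.19; dissipated=1.465
Final charges: Q1=5.19, Q2=25.94, Q3=10.88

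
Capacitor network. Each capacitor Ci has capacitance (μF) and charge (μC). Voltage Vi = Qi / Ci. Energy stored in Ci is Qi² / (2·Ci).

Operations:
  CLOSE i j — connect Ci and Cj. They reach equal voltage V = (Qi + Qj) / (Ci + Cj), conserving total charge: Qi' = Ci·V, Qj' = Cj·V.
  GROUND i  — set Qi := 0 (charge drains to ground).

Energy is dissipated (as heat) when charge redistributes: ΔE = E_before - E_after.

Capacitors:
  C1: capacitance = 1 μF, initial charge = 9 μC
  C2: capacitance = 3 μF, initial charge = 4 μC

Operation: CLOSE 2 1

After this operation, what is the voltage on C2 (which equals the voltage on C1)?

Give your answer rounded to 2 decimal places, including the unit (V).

Answer: 3.25 V

Derivation:
Initial: C1(1μF, Q=9μC, V=9.00V), C2(3μF, Q=4μC, V=1.33V)
Op 1: CLOSE 2-1: Q_total=13.00, C_total=4.00, V=3.25; Q2=9.75, Q1=3.25; dissipated=22.042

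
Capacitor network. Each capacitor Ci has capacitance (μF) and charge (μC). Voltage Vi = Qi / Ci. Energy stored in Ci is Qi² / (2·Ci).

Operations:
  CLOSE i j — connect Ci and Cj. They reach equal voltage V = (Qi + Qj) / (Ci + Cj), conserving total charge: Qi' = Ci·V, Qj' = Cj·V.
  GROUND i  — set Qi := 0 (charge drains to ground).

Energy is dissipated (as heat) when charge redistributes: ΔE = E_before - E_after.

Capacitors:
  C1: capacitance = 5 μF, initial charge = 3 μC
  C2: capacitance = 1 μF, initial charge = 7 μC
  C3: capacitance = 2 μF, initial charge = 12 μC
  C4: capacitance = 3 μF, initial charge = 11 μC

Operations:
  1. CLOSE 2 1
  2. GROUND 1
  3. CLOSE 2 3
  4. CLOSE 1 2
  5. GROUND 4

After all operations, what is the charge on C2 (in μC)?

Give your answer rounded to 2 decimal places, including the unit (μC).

Answer: 0.76 μC

Derivation:
Initial: C1(5μF, Q=3μC, V=0.60V), C2(1μF, Q=7μC, V=7.00V), C3(2μF, Q=12μC, V=6.00V), C4(3μF, Q=11μC, V=3.67V)
Op 1: CLOSE 2-1: Q_total=10.00, C_total=6.00, V=1.67; Q2=1.67, Q1=8.33; dissipated=17.067
Op 2: GROUND 1: Q1=0; energy lost=6.944
Op 3: CLOSE 2-3: Q_total=13.67, C_total=3.00, V=4.56; Q2=4.56, Q3=9.11; dissipated=6.259
Op 4: CLOSE 1-2: Q_total=4.56, C_total=6.00, V=0.76; Q1=3.80, Q2=0.76; dissipated=8.647
Op 5: GROUND 4: Q4=0; energy lost=20.167
Final charges: Q1=3.80, Q2=0.76, Q3=9.11, Q4=0.00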